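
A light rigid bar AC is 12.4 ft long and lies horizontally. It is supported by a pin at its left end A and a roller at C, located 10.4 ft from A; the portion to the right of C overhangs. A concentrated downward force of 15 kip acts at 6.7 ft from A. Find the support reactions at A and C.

A_x = 0, A_y = 5.337 kip, C_y = 9.663 kip

Taking moments about A: C_y·10.4 − 15·6.7 = 0 → C_y = 100.5/10.4 = 9.66346 ≈ 9.663 kip.
ΣF_y = 0: A_y + 9.66346 − 15 = 0 → A_y = 5.337 kip.
ΣF_x = 0: no horizontal applied forces, so A_x = 0.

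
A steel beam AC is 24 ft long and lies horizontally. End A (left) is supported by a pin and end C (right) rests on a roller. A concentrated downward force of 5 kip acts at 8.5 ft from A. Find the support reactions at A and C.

A_x = 0, A_y = 3.229 kip, C_y = 1.771 kip

Taking moments about A: C_y·24 − 5·8.5 = 0 → C_y = 42.5/24 = 1.77083 ≈ 1.771 kip.
ΣF_y = 0: A_y + 1.77083 − 5 = 0 → A_y = 3.229 kip.
ΣF_x = 0: no horizontal applied forces, so A_x = 0.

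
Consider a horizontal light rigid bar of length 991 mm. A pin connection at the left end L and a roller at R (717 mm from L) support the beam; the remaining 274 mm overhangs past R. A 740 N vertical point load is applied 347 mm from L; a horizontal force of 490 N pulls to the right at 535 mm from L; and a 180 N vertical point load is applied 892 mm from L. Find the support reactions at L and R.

Taking moments about L: R_y·717 − 740·347 − 180·892 = 0 → R_y = 417340/717 = 582.064 ≈ 582.1 N.
ΣF_y = 0: L_y + 582.064 − 740 − 180 = 0 → L_y = 337.9 N.
ΣF_x = 0: L_x + 490 = 0 → L_x = -490.0 N.

L_x = -490.0 N, L_y = 337.9 N, R_y = 582.1 N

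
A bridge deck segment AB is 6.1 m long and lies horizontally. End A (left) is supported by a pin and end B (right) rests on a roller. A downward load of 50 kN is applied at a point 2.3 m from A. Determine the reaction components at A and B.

Moments about A: B_y·6.1 − 50·2.3 = 0 → B_y = 115/6.1 = 18.8525 ≈ 18.85 kN.
ΣF_y = 0: A_y + 18.8525 − 50 = 0 → A_y = 31.15 kN.
ΣF_x = 0: no horizontal applied forces, so A_x = 0.

A_x = 0, A_y = 31.15 kN, B_y = 18.85 kN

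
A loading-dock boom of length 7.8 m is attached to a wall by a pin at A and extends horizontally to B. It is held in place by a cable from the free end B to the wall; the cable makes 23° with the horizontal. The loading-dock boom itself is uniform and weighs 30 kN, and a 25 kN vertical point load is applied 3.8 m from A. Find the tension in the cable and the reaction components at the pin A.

ΣM about A: T·sin23°·7.8 − 30·3.9 − 25·3.8 = 0 → T = 212/(7.8·0.390731) = 69.5606 ≈ 69.56 kN.
ΣF_x = 0: A_x − T·cos23° = 0 → A_x = 69.5606 × 0.920505 = 64.03 kN.
ΣF_y = 0: A_y + T·sin23° − 30 − 25 = 0 → A_y = 55 − 69.5606 × 0.390731 = 27.82 kN.

T = 69.56 kN, A_x = 64.03 kN, A_y = 27.82 kN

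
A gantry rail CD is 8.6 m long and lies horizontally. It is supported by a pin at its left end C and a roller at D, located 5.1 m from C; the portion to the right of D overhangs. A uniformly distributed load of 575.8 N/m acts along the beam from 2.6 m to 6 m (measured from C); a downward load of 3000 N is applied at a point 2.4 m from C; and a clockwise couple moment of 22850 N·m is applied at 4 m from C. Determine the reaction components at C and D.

C_x = 0, C_y = -2585 N, D_y = 7543 N

Resultant of the distributed load: 575.8 × 3.4 = 1957.72 N at 4.3 m from C.
ΣM about C: D_y·5.1 − (575.8·3.4)·4.3 − 3000·2.4 − 22850 = 0 → D_y = 38468.196/5.1 = 7542.78 ≈ 7543 N.
ΣF_y = 0: C_y + 7542.78 − 575.8·3.4 − 3000 = 0 → C_y = -2585 N.
ΣF_x = 0: no horizontal applied forces, so C_x = 0.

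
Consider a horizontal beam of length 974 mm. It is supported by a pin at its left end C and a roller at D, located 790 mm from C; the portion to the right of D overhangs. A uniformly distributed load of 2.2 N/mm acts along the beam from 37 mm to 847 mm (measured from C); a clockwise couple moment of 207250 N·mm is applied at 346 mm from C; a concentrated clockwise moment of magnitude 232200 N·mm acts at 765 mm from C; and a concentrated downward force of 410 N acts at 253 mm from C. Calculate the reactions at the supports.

Resultant of the distributed load: 2.2 × 810 = 1782 N at 442 mm from C.
Moments about C: D_y·790 − (2.2·810)·442 − 207250 − 232200 − 410·253 = 0 → D_y = 1330824/790 = 1684.59 ≈ 1685 N.
ΣF_y = 0: C_y + 1684.59 − 2.2·810 − 410 = 0 → C_y = 507.4 N.
ΣF_x = 0: no horizontal applied forces, so C_x = 0.

C_x = 0, C_y = 507.4 N, D_y = 1685 N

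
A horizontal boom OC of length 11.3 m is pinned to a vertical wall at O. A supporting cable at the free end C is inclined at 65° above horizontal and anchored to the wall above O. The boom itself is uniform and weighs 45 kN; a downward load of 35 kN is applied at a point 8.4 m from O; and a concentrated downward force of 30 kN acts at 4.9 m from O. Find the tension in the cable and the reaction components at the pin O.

ΣM about O: T·sin65°·11.3 − 45·5.65 − 35·8.4 − 30·4.9 = 0 → T = 695.25/(11.3·0.906308) = 67.887 ≈ 67.89 kN.
ΣF_x = 0: O_x − T·cos65° = 0 → O_x = 67.887 × 0.422618 = 28.69 kN.
ΣF_y = 0: O_y + T·sin65° − 45 − 35 − 30 = 0 → O_y = 110 − 67.887 × 0.906308 = 48.47 kN.

T = 67.89 kN, O_x = 28.69 kN, O_y = 48.47 kN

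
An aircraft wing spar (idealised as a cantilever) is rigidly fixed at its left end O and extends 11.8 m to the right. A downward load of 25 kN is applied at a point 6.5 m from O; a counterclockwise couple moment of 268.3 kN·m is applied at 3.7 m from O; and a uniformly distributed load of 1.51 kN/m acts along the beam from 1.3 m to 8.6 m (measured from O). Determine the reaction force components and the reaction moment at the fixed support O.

Resultant of the distributed load: 1.51 × 7.3 = 11.023 kN at 4.95 m from O.
ΣF_x = 0: O_x = 0.
ΣF_y = 0: O_y − 25 − 1.51·7.3 = 0 → O_y = 36.02 kN.
ΣM about O: M_O − 25·6.5 + 268.3 − (1.51·7.3)·4.95 = 0 → M_O = -51.24 kN·m.

O_x = 0, O_y = 36.02 kN, M_O = -51.24 kN·m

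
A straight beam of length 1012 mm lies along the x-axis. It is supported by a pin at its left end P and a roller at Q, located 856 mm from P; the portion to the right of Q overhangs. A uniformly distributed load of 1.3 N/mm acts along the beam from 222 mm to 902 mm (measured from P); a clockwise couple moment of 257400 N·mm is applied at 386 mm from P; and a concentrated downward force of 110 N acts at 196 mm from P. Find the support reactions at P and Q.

Resultant of the distributed load: 1.3 × 680 = 884 N at 562 mm from P.
Taking moments about P: Q_y·856 − (1.3·680)·562 − 257400 − 110·196 = 0 → Q_y = 775768/856 = 906.271 ≈ 906.3 N.
ΣF_y = 0: P_y + 906.271 − 1.3·680 − 110 = 0 → P_y = 87.73 N.
ΣF_x = 0: no horizontal applied forces, so P_x = 0.

P_x = 0, P_y = 87.73 N, Q_y = 906.3 N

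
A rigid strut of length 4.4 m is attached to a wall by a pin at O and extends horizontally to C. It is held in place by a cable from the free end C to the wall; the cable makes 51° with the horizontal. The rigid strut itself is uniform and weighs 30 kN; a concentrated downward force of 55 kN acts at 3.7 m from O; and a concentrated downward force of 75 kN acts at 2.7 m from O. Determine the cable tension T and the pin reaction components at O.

T = 138.0 kN, O_x = 86.87 kN, O_y = 52.73 kN

ΣM about O: T·sin51°·4.4 − 30·2.2 − 55·3.7 − 75·2.7 = 0 → T = 472/(4.4·0.777146) = 138.034 ≈ 138.0 kN.
ΣF_x = 0: O_x − T·cos51° = 0 → O_x = 138.034 × 0.62932 = 86.87 kN.
ΣF_y = 0: O_y + T·sin51° − 30 − 55 − 75 = 0 → O_y = 160 − 138.034 × 0.777146 = 52.73 kN.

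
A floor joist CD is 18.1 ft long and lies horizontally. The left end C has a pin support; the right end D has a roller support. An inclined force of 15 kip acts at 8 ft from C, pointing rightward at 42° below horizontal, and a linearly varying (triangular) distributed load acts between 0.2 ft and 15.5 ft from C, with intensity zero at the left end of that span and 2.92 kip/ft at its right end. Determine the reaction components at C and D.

C_x = -11.15 kip, C_y = 15.10 kip, D_y = 17.27 kip

Resultant of the triangular load: ½ × 2.92 × 15.3 = 22.338 kip, acting at 10.4 ft from C (one-third of the span from the peak).
Moments about C: D_y·18.1 − 15·sin42°·8 − (½·2.92·15.3)·10.4 = 0 → D_y = 312.611/18.1 = 17.2713 ≈ 17.27 kip.
ΣF_y = 0: C_y + 17.2713 − 15·sin42° − ½·2.92·15.3 = 0 → C_y = 15.10 kip.
ΣF_x = 0: C_x + 15·cos42° = 0 → C_x = -11.15 kip.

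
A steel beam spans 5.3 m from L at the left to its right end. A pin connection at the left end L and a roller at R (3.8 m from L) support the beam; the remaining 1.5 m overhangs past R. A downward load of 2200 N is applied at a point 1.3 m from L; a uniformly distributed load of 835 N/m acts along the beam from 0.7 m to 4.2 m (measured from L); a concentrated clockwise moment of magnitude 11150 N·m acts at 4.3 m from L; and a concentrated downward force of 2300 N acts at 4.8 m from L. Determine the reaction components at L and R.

Resultant of the distributed load: 835 × 3.5 = 2922.5 N at 2.45 m from L.
Moments about L: R_y·3.8 − 2200·1.3 − (835·3.5)·2.45 − 11150 − 2300·4.8 = 0 → R_y = 32210.125/3.8 = 8476.35 ≈ 8476 N.
ΣF_y = 0: L_y + 8476.35 − 2200 − 835·3.5 − 2300 = 0 → L_y = -1054 N.
ΣF_x = 0: no horizontal applied forces, so L_x = 0.

L_x = 0, L_y = -1054 N, R_y = 8476 N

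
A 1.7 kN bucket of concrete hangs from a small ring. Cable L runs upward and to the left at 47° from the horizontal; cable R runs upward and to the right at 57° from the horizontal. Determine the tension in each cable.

ΣF_x = 0: −T_L·cos47° + T_R·cos57° = 0 → T_R = 1.2522·T_L.
ΣF_y = 0: T_L·sin47° + T_R·sin57° = 1.7.
Substitute: T_L·(0.731354 + 1.2522·0.838671) = 1.7 → T_L = 0.954232 ≈ 0.9542 kN.
Then T_R = 1.2522 × 0.954232 = 1.195 kN.

T_L = 0.9542 kN, T_R = 1.195 kN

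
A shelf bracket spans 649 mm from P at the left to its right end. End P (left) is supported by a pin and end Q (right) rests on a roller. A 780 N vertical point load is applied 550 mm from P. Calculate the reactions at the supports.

Moments about P: Q_y·649 − 780·550 = 0 → Q_y = 429000/649 = 661.017 ≈ 661.0 N.
ΣF_y = 0: P_y + 661.017 − 780 = 0 → P_y = 119.0 N.
ΣF_x = 0: no horizontal applied forces, so P_x = 0.

P_x = 0, P_y = 119.0 N, Q_y = 661.0 N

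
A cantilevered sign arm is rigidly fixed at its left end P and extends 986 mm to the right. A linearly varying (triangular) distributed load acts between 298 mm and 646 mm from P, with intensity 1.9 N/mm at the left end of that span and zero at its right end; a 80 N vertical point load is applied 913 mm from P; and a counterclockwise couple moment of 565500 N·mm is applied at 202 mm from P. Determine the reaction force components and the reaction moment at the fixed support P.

P_x = 0, P_y = 410.6 N, M_P = -355600 N·mm

Resultant of the triangular load: ½ × 1.9 × 348 = 330.6 N, acting at 414 mm from P (one-third of the span from the peak).
ΣF_x = 0: P_x = 0.
ΣF_y = 0: P_y − ½·1.9·348 − 80 = 0 → P_y = 410.6 N.
ΣM about P: M_P − (½·1.9·348)·414 − 80·913 + 565500 = 0 → M_P = -355600 N·mm.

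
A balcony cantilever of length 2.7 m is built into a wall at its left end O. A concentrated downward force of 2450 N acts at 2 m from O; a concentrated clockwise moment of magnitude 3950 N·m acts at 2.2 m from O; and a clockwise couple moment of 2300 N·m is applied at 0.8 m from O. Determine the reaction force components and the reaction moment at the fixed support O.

ΣF_x = 0: O_x = 0.
ΣF_y = 0: O_y − 2450 = 0 → O_y = 2450 N.
ΣM about O: M_O − 2450·2 − 3950 − 2300 = 0 → M_O = 11150 N·m.

O_x = 0, O_y = 2450 N, M_O = 11150 N·m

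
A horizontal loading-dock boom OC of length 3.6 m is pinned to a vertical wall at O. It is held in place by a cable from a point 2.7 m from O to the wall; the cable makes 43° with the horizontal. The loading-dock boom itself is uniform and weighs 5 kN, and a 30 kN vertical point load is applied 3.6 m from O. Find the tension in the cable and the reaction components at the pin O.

T = 63.54 kN, O_x = 46.47 kN, O_y = -8.333 kN

ΣM about O: T·sin43°·2.7 − 5·1.8 − 30·3.6 = 0 → T = 117/(2.7·0.681998) = 63.5388 ≈ 63.54 kN.
ΣF_x = 0: O_x − T·cos43° = 0 → O_x = 63.5388 × 0.731354 = 46.47 kN.
ΣF_y = 0: O_y + T·sin43° − 5 − 30 = 0 → O_y = 35 − 63.5388 × 0.681998 = -8.333 kN.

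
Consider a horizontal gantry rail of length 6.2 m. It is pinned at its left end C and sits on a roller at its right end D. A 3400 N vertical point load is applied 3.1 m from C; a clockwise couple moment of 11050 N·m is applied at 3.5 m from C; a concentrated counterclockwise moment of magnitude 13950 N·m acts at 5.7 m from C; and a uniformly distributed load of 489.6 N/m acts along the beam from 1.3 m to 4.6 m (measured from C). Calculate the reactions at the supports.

C_x = 0, C_y = 3015 N, D_y = 2001 N

Resultant of the distributed load: 489.6 × 3.3 = 1615.68 N at 2.95 m from C.
Taking moments about C: D_y·6.2 − 3400·3.1 − 11050 + 13950 − (489.6·3.3)·2.95 = 0 → D_y = 12406.256/6.2 = 2001.01 ≈ 2001 N.
ΣF_y = 0: C_y + 2001.01 − 3400 − 489.6·3.3 = 0 → C_y = 3015 N.
ΣF_x = 0: no horizontal applied forces, so C_x = 0.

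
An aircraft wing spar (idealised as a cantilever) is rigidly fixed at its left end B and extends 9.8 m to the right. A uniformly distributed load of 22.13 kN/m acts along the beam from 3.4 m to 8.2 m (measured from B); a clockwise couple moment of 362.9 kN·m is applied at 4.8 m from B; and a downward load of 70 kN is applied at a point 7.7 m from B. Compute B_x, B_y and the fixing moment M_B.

Resultant of the distributed load: 22.13 × 4.8 = 106.224 kN at 5.8 m from B.
ΣF_x = 0: B_x = 0.
ΣF_y = 0: B_y − 22.13·4.8 − 70 = 0 → B_y = 176.2 kN.
ΣM about B: M_B − (22.13·4.8)·5.8 − 362.9 − 70·7.7 = 0 → M_B = 1518 kN·m.

B_x = 0, B_y = 176.2 kN, M_B = 1518 kN·m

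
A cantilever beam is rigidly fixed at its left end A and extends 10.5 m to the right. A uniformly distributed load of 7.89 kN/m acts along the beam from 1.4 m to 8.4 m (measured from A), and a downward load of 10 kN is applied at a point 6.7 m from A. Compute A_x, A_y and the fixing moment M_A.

A_x = 0, A_y = 65.23 kN, M_A = 337.6 kN·m

Resultant of the distributed load: 7.89 × 7 = 55.23 kN at 4.9 m from A.
ΣF_x = 0: A_x = 0.
ΣF_y = 0: A_y − 7.89·7 − 10 = 0 → A_y = 65.23 kN.
ΣM about A: M_A − (7.89·7)·4.9 − 10·6.7 = 0 → M_A = 337.6 kN·m.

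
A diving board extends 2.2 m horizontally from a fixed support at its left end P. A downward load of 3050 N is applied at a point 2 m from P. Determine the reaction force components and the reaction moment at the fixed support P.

ΣF_x = 0: P_x = 0.
ΣF_y = 0: P_y − 3050 = 0 → P_y = 3050 N.
ΣM about P: M_P − 3050·2 = 0 → M_P = 6100 N·m.

P_x = 0, P_y = 3050 N, M_P = 6100 N·m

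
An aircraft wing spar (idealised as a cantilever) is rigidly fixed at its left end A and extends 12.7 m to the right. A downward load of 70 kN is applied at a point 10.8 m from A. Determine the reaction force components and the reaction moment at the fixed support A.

A_x = 0, A_y = 70.00 kN, M_A = 756.0 kN·m

ΣF_x = 0: A_x = 0.
ΣF_y = 0: A_y − 70 = 0 → A_y = 70.00 kN.
ΣM about A: M_A − 70·10.8 = 0 → M_A = 756.0 kN·m.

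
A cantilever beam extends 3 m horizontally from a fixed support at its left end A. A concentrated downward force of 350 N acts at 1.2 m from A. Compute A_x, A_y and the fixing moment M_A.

ΣF_x = 0: A_x = 0.
ΣF_y = 0: A_y − 350 = 0 → A_y = 350.0 N.
ΣM about A: M_A − 350·1.2 = 0 → M_A = 420.0 N·m.

A_x = 0, A_y = 350.0 N, M_A = 420.0 N·m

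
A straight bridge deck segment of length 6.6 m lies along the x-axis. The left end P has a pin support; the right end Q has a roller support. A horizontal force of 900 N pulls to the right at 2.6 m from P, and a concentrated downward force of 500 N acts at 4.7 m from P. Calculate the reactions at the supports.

Taking moments about P: Q_y·6.6 − 500·4.7 = 0 → Q_y = 2350/6.6 = 356.061 ≈ 356.1 N.
ΣF_y = 0: P_y + 356.061 − 500 = 0 → P_y = 143.9 N.
ΣF_x = 0: P_x + 900 = 0 → P_x = -900.0 N.

P_x = -900.0 N, P_y = 143.9 N, Q_y = 356.1 N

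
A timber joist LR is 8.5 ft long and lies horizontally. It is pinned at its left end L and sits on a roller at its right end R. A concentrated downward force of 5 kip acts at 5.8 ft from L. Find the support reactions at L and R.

L_x = 0, L_y = 1.588 kip, R_y = 3.412 kip

Taking moments about L: R_y·8.5 − 5·5.8 = 0 → R_y = 29/8.5 = 3.41176 ≈ 3.412 kip.
ΣF_y = 0: L_y + 3.41176 − 5 = 0 → L_y = 1.588 kip.
ΣF_x = 0: no horizontal applied forces, so L_x = 0.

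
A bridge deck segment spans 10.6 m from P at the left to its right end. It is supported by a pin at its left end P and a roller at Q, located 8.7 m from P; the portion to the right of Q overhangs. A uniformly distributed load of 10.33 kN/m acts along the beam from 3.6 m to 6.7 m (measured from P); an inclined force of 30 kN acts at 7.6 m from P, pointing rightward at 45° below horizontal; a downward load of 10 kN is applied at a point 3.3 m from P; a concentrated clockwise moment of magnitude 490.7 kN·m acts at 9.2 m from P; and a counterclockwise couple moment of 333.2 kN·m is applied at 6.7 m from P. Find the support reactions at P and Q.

Resultant of the distributed load: 10.33 × 3.1 = 32.023 kN at 5.15 m from P.
Moments about P: Q_y·8.7 − (10.33·3.1)·5.15 − 30·sin45°·7.6 − 10·3.3 − 490.7 + 333.2 = 0 → Q_y = 516.639/8.7 = 59.3838 ≈ 59.38 kN.
ΣF_y = 0: P_y + 59.3838 − 10.33·3.1 − 30·sin45° − 10 = 0 → P_y = 3.852 kN.
ΣF_x = 0: P_x + 30·cos45° = 0 → P_x = -21.21 kN.

P_x = -21.21 kN, P_y = 3.852 kN, Q_y = 59.38 kN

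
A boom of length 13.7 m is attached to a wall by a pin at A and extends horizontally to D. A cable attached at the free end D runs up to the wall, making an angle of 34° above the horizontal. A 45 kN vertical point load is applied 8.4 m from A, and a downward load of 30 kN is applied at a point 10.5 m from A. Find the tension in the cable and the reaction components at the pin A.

ΣM about A: T·sin34°·13.7 − 45·8.4 − 30·10.5 = 0 → T = 693/(13.7·0.559193) = 90.4588 ≈ 90.46 kN.
ΣF_x = 0: A_x − T·cos34° = 0 → A_x = 90.4588 × 0.829038 = 74.99 kN.
ΣF_y = 0: A_y + T·sin34° − 45 − 30 = 0 → A_y = 75 − 90.4588 × 0.559193 = 24.42 kN.

T = 90.46 kN, A_x = 74.99 kN, A_y = 24.42 kN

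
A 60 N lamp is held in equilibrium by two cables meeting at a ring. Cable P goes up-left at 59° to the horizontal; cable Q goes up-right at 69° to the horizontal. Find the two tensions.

ΣF_x = 0: −T_P·cos59° + T_Q·cos69° = 0 → T_Q = 1.43718·T_P.
ΣF_y = 0: T_P·sin59° + T_Q·sin69° = 60.
Substitute: T_P·(0.857167 + 1.43718·0.93358) = 60 → T_P = 27.2865 ≈ 27.29 N.
Then T_Q = 1.43718 × 27.2865 = 39.22 N.

T_P = 27.29 N, T_Q = 39.22 N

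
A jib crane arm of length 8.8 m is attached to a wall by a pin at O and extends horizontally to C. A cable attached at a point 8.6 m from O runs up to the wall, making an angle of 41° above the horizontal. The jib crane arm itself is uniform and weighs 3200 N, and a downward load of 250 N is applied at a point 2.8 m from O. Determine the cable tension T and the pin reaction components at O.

T = 2620 N, O_x = 1977 N, O_y = 1731 N

ΣM about O: T·sin41°·8.6 − 3200·4.4 − 250·2.8 = 0 → T = 14780/(8.6·0.656059) = 2619.59 ≈ 2620 N.
ΣF_x = 0: O_x − T·cos41° = 0 → O_x = 2619.59 × 0.75471 = 1977 N.
ΣF_y = 0: O_y + T·sin41° − 3200 − 250 = 0 → O_y = 3450 − 2619.59 × 0.656059 = 1731 N.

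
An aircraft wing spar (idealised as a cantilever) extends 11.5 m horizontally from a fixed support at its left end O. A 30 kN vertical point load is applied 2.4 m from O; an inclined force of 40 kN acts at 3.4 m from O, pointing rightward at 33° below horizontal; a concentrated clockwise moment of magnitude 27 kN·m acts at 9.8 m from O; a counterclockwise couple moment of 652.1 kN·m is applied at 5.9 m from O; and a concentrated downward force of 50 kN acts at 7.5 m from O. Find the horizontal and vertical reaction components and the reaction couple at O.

O_x = -33.55 kN, O_y = 101.8 kN, M_O = -104.0 kN·m

ΣF_x = 0: O_x + 40·cos33° = 0 → O_x = -33.55 kN.
ΣF_y = 0: O_y − 30 − 40·sin33° − 50 = 0 → O_y = 101.8 kN.
ΣM about O: M_O − 30·2.4 − 40·sin33°·3.4 − 27 + 652.1 − 50·7.5 = 0 → M_O = -104.0 kN·m.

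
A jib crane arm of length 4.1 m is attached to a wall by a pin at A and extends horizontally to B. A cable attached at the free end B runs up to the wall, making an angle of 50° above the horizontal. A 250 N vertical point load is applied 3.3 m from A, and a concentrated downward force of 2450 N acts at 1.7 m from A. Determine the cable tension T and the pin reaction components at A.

ΣM about A: T·sin50°·4.1 − 250·3.3 − 2450·1.7 = 0 → T = 4990/(4.1·0.766044) = 1588.78 ≈ 1589 N.
ΣF_x = 0: A_x − T·cos50° = 0 → A_x = 1588.78 × 0.642788 = 1021 N.
ΣF_y = 0: A_y + T·sin50° − 250 − 2450 = 0 → A_y = 2700 − 1588.78 × 0.766044 = 1483 N.

T = 1589 N, A_x = 1021 N, A_y = 1483 N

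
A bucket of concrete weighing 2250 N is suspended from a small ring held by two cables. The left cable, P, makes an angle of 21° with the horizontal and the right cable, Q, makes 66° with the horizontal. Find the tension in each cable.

T_P = 916.4 N, T_Q = 2103 N

ΣF_x = 0: −T_P·cos21° + T_Q·cos66° = 0 → T_Q = 2.29529·T_P.
ΣF_y = 0: T_P·sin21° + T_Q·sin66° = 2250.
Substitute: T_P·(0.358368 + 2.29529·0.913545) = 2250 → T_P = 916.415 ≈ 916.4 N.
Then T_Q = 2.29529 × 916.415 = 2103 N.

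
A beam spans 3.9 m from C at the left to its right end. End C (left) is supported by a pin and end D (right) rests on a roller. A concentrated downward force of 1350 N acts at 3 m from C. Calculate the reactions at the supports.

C_x = 0, C_y = 311.5 N, D_y = 1038 N

ΣM about C: D_y·3.9 − 1350·3 = 0 → D_y = 4050/3.9 = 1038.46 ≈ 1038 N.
ΣF_y = 0: C_y + 1038.46 − 1350 = 0 → C_y = 311.5 N.
ΣF_x = 0: no horizontal applied forces, so C_x = 0.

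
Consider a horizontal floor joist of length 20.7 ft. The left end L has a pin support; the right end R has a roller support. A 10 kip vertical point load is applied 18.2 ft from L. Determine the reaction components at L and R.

L_x = 0, L_y = 1.208 kip, R_y = 8.792 kip

Taking moments about L: R_y·20.7 − 10·18.2 = 0 → R_y = 182/20.7 = 8.79227 ≈ 8.792 kip.
ΣF_y = 0: L_y + 8.79227 − 10 = 0 → L_y = 1.208 kip.
ΣF_x = 0: no horizontal applied forces, so L_x = 0.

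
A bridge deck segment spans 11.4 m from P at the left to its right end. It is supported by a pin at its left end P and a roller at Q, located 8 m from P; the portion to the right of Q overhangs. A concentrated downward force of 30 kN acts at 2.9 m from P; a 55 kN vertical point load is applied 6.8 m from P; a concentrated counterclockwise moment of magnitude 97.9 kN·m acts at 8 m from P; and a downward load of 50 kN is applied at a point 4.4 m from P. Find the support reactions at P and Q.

P_x = 0, P_y = 62.11 kN, Q_y = 72.89 kN

Moments about P: Q_y·8 − 30·2.9 − 55·6.8 + 97.9 − 50·4.4 = 0 → Q_y = 583.1/8 = 72.8875 ≈ 72.89 kN.
ΣF_y = 0: P_y + 72.8875 − 30 − 55 − 50 = 0 → P_y = 62.11 kN.
ΣF_x = 0: no horizontal applied forces, so P_x = 0.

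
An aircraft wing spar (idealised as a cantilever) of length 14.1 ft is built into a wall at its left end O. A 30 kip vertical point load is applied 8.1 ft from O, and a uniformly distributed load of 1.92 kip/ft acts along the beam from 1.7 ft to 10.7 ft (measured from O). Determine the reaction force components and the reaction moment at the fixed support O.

Resultant of the distributed load: 1.92 × 9 = 17.28 kip at 6.2 ft from O.
ΣF_x = 0: O_x = 0.
ΣF_y = 0: O_y − 30 − 1.92·9 = 0 → O_y = 47.28 kip.
ΣM about O: M_O − 30·8.1 − (1.92·9)·6.2 = 0 → M_O = 350.1 kip·ft.

O_x = 0, O_y = 47.28 kip, M_O = 350.1 kip·ft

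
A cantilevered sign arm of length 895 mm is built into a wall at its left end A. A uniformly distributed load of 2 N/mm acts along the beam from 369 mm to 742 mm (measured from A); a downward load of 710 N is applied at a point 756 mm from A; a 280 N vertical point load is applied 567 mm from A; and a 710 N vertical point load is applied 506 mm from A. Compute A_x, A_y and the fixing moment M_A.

A_x = 0, A_y = 2446 N, M_A = 1469000 N·mm

Resultant of the distributed load: 2 × 373 = 746 N at 555.5 mm from A.
ΣF_x = 0: A_x = 0.
ΣF_y = 0: A_y − 2·373 − 710 − 280 − 710 = 0 → A_y = 2446 N.
ΣM about A: M_A − (2·373)·555.5 − 710·756 − 280·567 − 710·506 = 0 → M_A = 1469000 N·mm.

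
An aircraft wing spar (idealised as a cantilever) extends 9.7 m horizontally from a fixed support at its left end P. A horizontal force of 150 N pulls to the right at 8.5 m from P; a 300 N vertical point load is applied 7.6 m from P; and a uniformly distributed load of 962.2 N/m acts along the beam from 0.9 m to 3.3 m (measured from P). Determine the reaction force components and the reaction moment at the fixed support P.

Resultant of the distributed load: 962.2 × 2.4 = 2309.28 N at 2.1 m from P.
ΣF_x = 0: P_x + 150 = 0 → P_x = -150.0 N.
ΣF_y = 0: P_y − 300 − 962.2·2.4 = 0 → P_y = 2609 N.
ΣM about P: M_P − 300·7.6 − (962.2·2.4)·2.1 = 0 → M_P = 7129 N·m.

P_x = -150.0 N, P_y = 2609 N, M_P = 7129 N·m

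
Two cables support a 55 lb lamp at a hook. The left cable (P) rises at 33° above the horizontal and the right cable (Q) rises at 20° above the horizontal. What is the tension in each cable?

T_P = 64.71 lb, T_Q = 57.76 lb

ΣF_x = 0: −T_P·cos33° + T_Q·cos20° = 0 → T_Q = 0.892495·T_P.
ΣF_y = 0: T_P·sin33° + T_Q·sin20° = 55.
Substitute: T_P·(0.544639 + 0.892495·0.34202) = 55 → T_P = 64.7142 ≈ 64.71 lb.
Then T_Q = 0.892495 × 64.7142 = 57.76 lb.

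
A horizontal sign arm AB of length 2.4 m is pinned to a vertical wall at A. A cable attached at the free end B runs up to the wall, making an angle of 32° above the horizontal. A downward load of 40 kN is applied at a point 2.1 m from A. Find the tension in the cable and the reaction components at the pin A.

T = 66.05 kN, A_x = 56.01 kN, A_y = 5.000 kN

ΣM about A: T·sin32°·2.4 − 40·2.1 = 0 → T = 84/(2.4·0.529919) = 66.0478 ≈ 66.05 kN.
ΣF_x = 0: A_x − T·cos32° = 0 → A_x = 66.0478 × 0.848048 = 56.01 kN.
ΣF_y = 0: A_y + T·sin32° − 40 = 0 → A_y = 40 − 66.0478 × 0.529919 = 5.000 kN.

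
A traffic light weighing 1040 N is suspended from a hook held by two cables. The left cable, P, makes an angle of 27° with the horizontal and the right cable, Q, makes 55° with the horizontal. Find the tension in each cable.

ΣF_x = 0: −T_P·cos27° + T_Q·cos55° = 0 → T_Q = 1.55342·T_P.
ΣF_y = 0: T_P·sin27° + T_Q·sin55° = 1040.
Substitute: T_P·(0.45399 + 1.55342·0.819152) = 1040 → T_P = 602.383 ≈ 602.4 N.
Then T_Q = 1.55342 × 602.383 = 935.8 N.

T_P = 602.4 N, T_Q = 935.8 N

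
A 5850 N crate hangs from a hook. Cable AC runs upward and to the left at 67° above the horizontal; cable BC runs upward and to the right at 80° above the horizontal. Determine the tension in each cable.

T_AC = 1865 N, T_BC = 4197 N

ΣF_x = 0: −T_AC·cos67° + T_BC·cos80° = 0 → T_BC = 2.25013·T_AC.
ΣF_y = 0: T_AC·sin67° + T_BC·sin80° = 5850.
Substitute: T_AC·(0.920505 + 2.25013·0.984808) = 5850 → T_AC = 1865.17 ≈ 1865 N.
Then T_BC = 2.25013 × 1865.17 = 4197 N.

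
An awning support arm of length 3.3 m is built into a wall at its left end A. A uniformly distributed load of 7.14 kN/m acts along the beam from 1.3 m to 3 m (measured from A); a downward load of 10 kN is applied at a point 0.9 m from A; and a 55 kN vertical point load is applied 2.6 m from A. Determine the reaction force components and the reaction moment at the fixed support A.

Resultant of the distributed load: 7.14 × 1.7 = 12.138 kN at 2.15 m from A.
ΣF_x = 0: A_x = 0.
ΣF_y = 0: A_y − 7.14·1.7 − 10 − 55 = 0 → A_y = 77.14 kN.
ΣM about A: M_A − (7.14·1.7)·2.15 − 10·0.9 − 55·2.6 = 0 → M_A = 178.1 kN·m.

A_x = 0, A_y = 77.14 kN, M_A = 178.1 kN·m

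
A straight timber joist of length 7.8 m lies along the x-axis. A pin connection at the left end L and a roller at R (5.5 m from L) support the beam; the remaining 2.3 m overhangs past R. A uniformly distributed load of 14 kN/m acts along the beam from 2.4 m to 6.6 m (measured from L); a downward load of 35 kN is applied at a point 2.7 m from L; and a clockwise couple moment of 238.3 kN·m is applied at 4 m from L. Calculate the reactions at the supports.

Resultant of the distributed load: 14 × 4.2 = 58.8 kN at 4.5 m from L.
Taking moments about L: R_y·5.5 − (14·4.2)·4.5 − 35·2.7 − 238.3 = 0 → R_y = 597.4/5.5 = 108.618 ≈ 108.6 kN.
ΣF_y = 0: L_y + 108.618 − 14·4.2 − 35 = 0 → L_y = -14.82 kN.
ΣF_x = 0: no horizontal applied forces, so L_x = 0.

L_x = 0, L_y = -14.82 kN, R_y = 108.6 kN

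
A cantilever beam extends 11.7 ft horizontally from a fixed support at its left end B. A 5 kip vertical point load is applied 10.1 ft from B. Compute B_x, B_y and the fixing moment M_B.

B_x = 0, B_y = 5.000 kip, M_B = 50.50 kip·ft

ΣF_x = 0: B_x = 0.
ΣF_y = 0: B_y − 5 = 0 → B_y = 5.000 kip.
ΣM about B: M_B − 5·10.1 = 0 → M_B = 50.50 kip·ft.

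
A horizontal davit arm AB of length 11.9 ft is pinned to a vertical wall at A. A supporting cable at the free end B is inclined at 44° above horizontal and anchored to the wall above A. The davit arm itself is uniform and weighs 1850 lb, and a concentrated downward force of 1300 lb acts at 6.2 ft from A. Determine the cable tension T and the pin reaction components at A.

ΣM about A: T·sin44°·11.9 − 1850·5.95 − 1300·6.2 = 0 → T = 19067.5/(11.9·0.694658) = 2306.62 ≈ 2307 lb.
ΣF_x = 0: A_x − T·cos44° = 0 → A_x = 2306.62 × 0.71934 = 1659 lb.
ΣF_y = 0: A_y + T·sin44° − 1850 − 1300 = 0 → A_y = 3150 − 2306.62 × 0.694658 = 1548 lb.

T = 2307 lb, A_x = 1659 lb, A_y = 1548 lb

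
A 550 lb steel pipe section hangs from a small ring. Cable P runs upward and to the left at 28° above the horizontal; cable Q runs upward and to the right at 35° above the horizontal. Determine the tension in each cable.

T_P = 505.6 lb, T_Q = 545.0 lb

ΣF_x = 0: −T_P·cos28° + T_Q·cos35° = 0 → T_Q = 1.07788·T_P.
ΣF_y = 0: T_P·sin28° + T_Q·sin35° = 550.
Substitute: T_P·(0.469472 + 1.07788·0.573576) = 550 → T_P = 505.646 ≈ 505.6 lb.
Then T_Q = 1.07788 × 505.646 = 545.0 lb.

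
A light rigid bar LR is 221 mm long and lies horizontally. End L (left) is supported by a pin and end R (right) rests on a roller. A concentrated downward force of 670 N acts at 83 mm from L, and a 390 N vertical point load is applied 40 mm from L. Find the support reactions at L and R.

Moments about L: R_y·221 − 670·83 − 390·40 = 0 → R_y = 71210/221 = 322.217 ≈ 322.2 N.
ΣF_y = 0: L_y + 322.217 − 670 − 390 = 0 → L_y = 737.8 N.
ΣF_x = 0: no horizontal applied forces, so L_x = 0.

L_x = 0, L_y = 737.8 N, R_y = 322.2 N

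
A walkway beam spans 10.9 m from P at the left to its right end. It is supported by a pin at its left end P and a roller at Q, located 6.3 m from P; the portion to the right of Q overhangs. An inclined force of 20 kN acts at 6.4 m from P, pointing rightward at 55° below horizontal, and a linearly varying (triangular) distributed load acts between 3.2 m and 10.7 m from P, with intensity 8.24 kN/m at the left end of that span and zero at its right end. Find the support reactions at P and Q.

P_x = -11.47 kN, P_y = 2.683 kN, Q_y = 44.60 kN

Resultant of the triangular load: ½ × 8.24 × 7.5 = 30.9 kN, acting at 5.7 m from P (one-third of the span from the peak).
ΣM about P: Q_y·6.3 − 20·sin55°·6.4 − (½·8.24·7.5)·5.7 = 0 → Q_y = 280.981/6.3 = 44.6002 ≈ 44.60 kN.
ΣF_y = 0: P_y + 44.6002 − 20·sin55° − ½·8.24·7.5 = 0 → P_y = 2.683 kN.
ΣF_x = 0: P_x + 20·cos55° = 0 → P_x = -11.47 kN.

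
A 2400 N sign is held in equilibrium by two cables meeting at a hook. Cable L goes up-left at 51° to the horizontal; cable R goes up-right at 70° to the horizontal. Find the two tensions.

T_L = 957.6 N, T_R = 1762 N

ΣF_x = 0: −T_L·cos51° + T_R·cos70° = 0 → T_R = 1.84001·T_L.
ΣF_y = 0: T_L·sin51° + T_R·sin70° = 2400.
Substitute: T_L·(0.777146 + 1.84001·0.939693) = 2400 → T_L = 957.629 ≈ 957.6 N.
Then T_R = 1.84001 × 957.629 = 1762 N.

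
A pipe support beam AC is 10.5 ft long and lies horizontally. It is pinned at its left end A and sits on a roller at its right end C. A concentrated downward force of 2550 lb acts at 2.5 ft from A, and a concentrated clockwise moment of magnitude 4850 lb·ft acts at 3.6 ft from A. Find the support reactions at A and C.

Moments about A: C_y·10.5 − 2550·2.5 − 4850 = 0 → C_y = 11225/10.5 = 1069.05 ≈ 1069 lb.
ΣF_y = 0: A_y + 1069.05 − 2550 = 0 → A_y = 1481 lb.
ΣF_x = 0: no horizontal applied forces, so A_x = 0.

A_x = 0, A_y = 1481 lb, C_y = 1069 lb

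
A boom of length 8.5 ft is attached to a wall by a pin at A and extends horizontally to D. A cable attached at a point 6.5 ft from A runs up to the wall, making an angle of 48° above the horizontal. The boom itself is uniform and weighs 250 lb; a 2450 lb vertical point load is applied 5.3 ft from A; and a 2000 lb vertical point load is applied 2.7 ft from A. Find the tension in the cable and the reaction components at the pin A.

ΣM about A: T·sin48°·6.5 − 250·4.25 − 2450·5.3 − 2000·2.7 = 0 → T = 19447.5/(6.5·0.743145) = 4026.03 ≈ 4026 lb.
ΣF_x = 0: A_x − T·cos48° = 0 → A_x = 4026.03 × 0.669131 = 2694 lb.
ΣF_y = 0: A_y + T·sin48° − 250 − 2450 − 2000 = 0 → A_y = 4700 − 4026.03 × 0.743145 = 1708 lb.

T = 4026 lb, A_x = 2694 lb, A_y = 1708 lb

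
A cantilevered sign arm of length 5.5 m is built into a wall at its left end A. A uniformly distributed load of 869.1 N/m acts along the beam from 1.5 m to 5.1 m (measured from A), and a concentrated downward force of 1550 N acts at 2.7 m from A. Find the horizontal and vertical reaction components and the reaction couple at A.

A_x = 0, A_y = 4679 N, M_A = 14510 N·m

Resultant of the distributed load: 869.1 × 3.6 = 3128.76 N at 3.3 m from A.
ΣF_x = 0: A_x = 0.
ΣF_y = 0: A_y − 869.1·3.6 − 1550 = 0 → A_y = 4679 N.
ΣM about A: M_A − (869.1·3.6)·3.3 − 1550·2.7 = 0 → M_A = 14510 N·m.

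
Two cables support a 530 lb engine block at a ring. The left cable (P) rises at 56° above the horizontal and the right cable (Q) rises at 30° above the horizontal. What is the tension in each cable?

ΣF_x = 0: −T_P·cos56° + T_Q·cos30° = 0 → T_Q = 0.6457·T_P.
ΣF_y = 0: T_P·sin56° + T_Q·sin30° = 530.
Substitute: T_P·(0.829038 + 0.6457·0.5) = 530 → T_P = 460.114 ≈ 460.1 lb.
Then T_Q = 0.6457 × 460.114 = 297.1 lb.

T_P = 460.1 lb, T_Q = 297.1 lb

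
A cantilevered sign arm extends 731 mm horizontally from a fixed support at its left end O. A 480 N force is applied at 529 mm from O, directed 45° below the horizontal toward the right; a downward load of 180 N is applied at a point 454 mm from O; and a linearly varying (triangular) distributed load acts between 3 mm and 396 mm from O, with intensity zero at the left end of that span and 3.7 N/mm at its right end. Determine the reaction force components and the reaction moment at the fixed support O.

O_x = -339.4 N, O_y = 1246 N, M_O = 453900 N·mm

Resultant of the triangular load: ½ × 3.7 × 393 = 727.05 N, acting at 265 mm from O (one-third of the span from the peak).
ΣF_x = 0: O_x + 480·cos45° = 0 → O_x = -339.4 N.
ΣF_y = 0: O_y − 480·sin45° − 180 − ½·3.7·393 = 0 → O_y = 1246 N.
ΣM about O: M_O − 480·sin45°·529 − 180·454 − (½·3.7·393)·265 = 0 → M_O = 453900 N·mm.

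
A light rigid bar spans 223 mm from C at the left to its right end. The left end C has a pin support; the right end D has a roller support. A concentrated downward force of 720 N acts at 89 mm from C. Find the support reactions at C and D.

C_x = 0, C_y = 432.6 N, D_y = 287.4 N

Moments about C: D_y·223 − 720·89 = 0 → D_y = 64080/223 = 287.354 ≈ 287.4 N.
ΣF_y = 0: C_y + 287.354 − 720 = 0 → C_y = 432.6 N.
ΣF_x = 0: no horizontal applied forces, so C_x = 0.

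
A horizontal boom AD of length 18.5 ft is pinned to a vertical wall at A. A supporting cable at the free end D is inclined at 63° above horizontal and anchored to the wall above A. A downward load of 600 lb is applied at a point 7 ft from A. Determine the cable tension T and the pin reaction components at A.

ΣM about A: T·sin63°·18.5 − 600·7 = 0 → T = 4200/(18.5·0.891007) = 254.798 ≈ 254.8 lb.
ΣF_x = 0: A_x − T·cos63° = 0 → A_x = 254.798 × 0.45399 = 115.7 lb.
ΣF_y = 0: A_y + T·sin63° − 600 = 0 → A_y = 600 − 254.798 × 0.891007 = 373.0 lb.

T = 254.8 lb, A_x = 115.7 lb, A_y = 373.0 lb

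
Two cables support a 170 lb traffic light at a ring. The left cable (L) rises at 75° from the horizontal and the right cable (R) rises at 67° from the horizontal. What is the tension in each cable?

ΣF_x = 0: −T_L·cos75° + T_R·cos67° = 0 → T_R = 0.662397·T_L.
ΣF_y = 0: T_L·sin75° + T_R·sin67° = 170.
Substitute: T_L·(0.965926 + 0.662397·0.920505) = 170 → T_L = 107.891 ≈ 107.9 lb.
Then T_R = 0.662397 × 107.891 = 71.47 lb.

T_L = 107.9 lb, T_R = 71.47 lb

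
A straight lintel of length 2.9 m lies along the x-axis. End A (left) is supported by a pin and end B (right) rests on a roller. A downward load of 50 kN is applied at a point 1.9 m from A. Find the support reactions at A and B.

Moments about A: B_y·2.9 − 50·1.9 = 0 → B_y = 95/2.9 = 32.7586 ≈ 32.76 kN.
ΣF_y = 0: A_y + 32.7586 − 50 = 0 → A_y = 17.24 kN.
ΣF_x = 0: no horizontal applied forces, so A_x = 0.

A_x = 0, A_y = 17.24 kN, B_y = 32.76 kN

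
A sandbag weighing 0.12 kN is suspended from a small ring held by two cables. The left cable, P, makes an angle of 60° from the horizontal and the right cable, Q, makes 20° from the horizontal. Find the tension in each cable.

T_P = 0.1145 kN, T_Q = 0.06093 kN

ΣF_x = 0: −T_P·cos60° + T_Q·cos20° = 0 → T_Q = 0.532089·T_P.
ΣF_y = 0: T_P·sin60° + T_Q·sin20° = 0.12.
Substitute: T_P·(0.866025 + 0.532089·0.34202) = 0.12 → T_P = 0.114503 ≈ 0.1145 kN.
Then T_Q = 0.532089 × 0.114503 = 0.06093 kN.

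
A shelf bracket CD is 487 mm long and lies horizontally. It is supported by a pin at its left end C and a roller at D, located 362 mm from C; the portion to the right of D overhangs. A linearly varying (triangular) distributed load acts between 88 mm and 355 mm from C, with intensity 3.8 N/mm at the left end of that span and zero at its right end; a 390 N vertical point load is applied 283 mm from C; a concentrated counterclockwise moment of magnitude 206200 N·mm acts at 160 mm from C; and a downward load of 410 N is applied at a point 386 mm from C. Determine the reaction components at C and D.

Resultant of the triangular load: ½ × 3.8 × 267 = 507.3 N, acting at 177 mm from C (one-third of the span from the peak).
Moments about C: D_y·362 − (½·3.8·267)·177 − 390·283 + 206200 − 410·386 = 0 → D_y = 152222.1/362 = 420.503 ≈ 420.5 N.
ΣF_y = 0: C_y + 420.503 − ½·3.8·267 − 390 − 410 = 0 → C_y = 886.8 N.
ΣF_x = 0: no horizontal applied forces, so C_x = 0.

C_x = 0, C_y = 886.8 N, D_y = 420.5 N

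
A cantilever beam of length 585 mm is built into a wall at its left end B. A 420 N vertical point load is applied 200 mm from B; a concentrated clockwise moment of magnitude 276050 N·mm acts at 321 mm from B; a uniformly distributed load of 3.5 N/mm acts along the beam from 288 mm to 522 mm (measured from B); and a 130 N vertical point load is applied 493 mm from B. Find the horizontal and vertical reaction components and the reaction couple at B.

Resultant of the distributed load: 3.5 × 234 = 819 N at 405 mm from B.
ΣF_x = 0: B_x = 0.
ΣF_y = 0: B_y − 420 − 3.5·234 − 130 = 0 → B_y = 1369 N.
ΣM about B: M_B − 420·200 − 276050 − (3.5·234)·405 − 130·493 = 0 → M_B = 755800 N·mm.

B_x = 0, B_y = 1369 N, M_B = 755800 N·mm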